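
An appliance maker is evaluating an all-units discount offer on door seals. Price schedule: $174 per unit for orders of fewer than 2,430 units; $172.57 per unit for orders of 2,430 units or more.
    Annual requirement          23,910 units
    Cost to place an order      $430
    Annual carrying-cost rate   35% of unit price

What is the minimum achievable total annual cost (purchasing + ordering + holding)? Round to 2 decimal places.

$4,195,727.32

H₁ = 35%×$174 = $60.9000;  H₂ = 35%×$172.57 = $60.3995
EOQ₁ = √(2×23,910×430/60.9000) = 581.07  (< 2,430, feasible at tier 1)
EOQ₂ = √(2×23,910×430/60.3995) = 583.48  (< 2,430 → use Q = 2,430 at tier-2 price)
TC(tier 1 (EOQ₁), Q≈581.1) = $4,195,727.32
TC(tier 2, Q≈2,430.0) = $4,203,765.08
Minimum at tier 1 (EOQ₁): $4,195,727.32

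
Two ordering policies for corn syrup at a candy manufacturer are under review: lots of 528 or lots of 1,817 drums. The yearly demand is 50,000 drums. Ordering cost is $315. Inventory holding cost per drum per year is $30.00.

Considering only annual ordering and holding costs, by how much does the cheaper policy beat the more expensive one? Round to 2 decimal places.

$1,826.41

TC(Q) = (D/Q)S + (Q/2)H
TC(528) = (50,000/528)×315 + (528/2)×30 = $37,749.55
TC(1,817) = (50,000/1,817)×315 + (1,817/2)×30 = $35,923.13
|ΔTC| = |$37,749.55 − $35,923.13| = $1,826.41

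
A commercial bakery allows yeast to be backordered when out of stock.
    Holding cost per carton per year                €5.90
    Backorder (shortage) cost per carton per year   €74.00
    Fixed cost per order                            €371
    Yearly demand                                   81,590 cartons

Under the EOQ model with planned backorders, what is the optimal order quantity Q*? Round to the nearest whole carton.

Q* = √(2DS/H) · √((H + b)/b)
   = √(2 × 81,590 × 371 / 5.9) · √((5.9 + 74) / 74)
   = 3,203.276 × 1.0391 ≈ 3,328.53

3,329 cartons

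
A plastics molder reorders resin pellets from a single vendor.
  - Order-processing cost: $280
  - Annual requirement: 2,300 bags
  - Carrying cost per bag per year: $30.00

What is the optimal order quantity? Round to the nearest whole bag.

207 bags

EOQ = √(2DS/H) = √(2 × 2,300 × 280 / 30)
    = √(42,933.33) ≈ 207.20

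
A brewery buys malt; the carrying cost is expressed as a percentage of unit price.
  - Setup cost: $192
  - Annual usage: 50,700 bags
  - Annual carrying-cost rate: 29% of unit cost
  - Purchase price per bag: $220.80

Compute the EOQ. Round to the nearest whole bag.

551 bags

H = i·C = 0.29 × $220.8 = $64.0320 per bag-year
Optimal lot size Q* = (2 × 50,700 × $192 / $64.032)^½ ≈ 551.41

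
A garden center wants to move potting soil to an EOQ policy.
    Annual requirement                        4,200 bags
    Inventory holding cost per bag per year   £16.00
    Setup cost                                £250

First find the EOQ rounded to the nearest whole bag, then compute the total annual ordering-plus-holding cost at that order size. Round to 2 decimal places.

£5,796.55

2DS/H = 2·4,200·250/16 = 131,250.00
EOQ = √131,250.00 ≈ 362.28 → Q = 362 bags
Annual ordering cost = (D/Q)·S = (4,200/362) × 250 = £2,900.55
Annual holding cost  = (Q/2)·H = (362/2) × 16 = £2,896.00
Total = £2,900.55 + £2,896.00 = £5,796.55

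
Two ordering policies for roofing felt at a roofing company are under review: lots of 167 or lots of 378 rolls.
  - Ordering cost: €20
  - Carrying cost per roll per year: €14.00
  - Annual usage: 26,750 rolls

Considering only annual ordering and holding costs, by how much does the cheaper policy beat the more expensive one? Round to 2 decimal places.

€311.25

Annual cost at Q: ordering D·S/Q plus holding Q·H/2.
TC(167) = (26,750/167)×20 + (167/2)×14 = €4,372.59
TC(378) = (26,750/378)×20 + (378/2)×14 = €4,061.34
|ΔTC| = |€4,372.59 − €4,061.34| = €311.25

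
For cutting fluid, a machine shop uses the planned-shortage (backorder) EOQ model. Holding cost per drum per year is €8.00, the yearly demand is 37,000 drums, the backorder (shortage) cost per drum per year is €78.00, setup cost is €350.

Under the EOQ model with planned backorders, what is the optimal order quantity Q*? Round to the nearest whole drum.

1,889 drums

Q* = √(2DS/H) · √((H + b)/b)
   = √(2 × 37,000 × 350 / 8) · √((8 + 78) / 78)
   = 1,799.305 × 1.0500 ≈ 1,889.33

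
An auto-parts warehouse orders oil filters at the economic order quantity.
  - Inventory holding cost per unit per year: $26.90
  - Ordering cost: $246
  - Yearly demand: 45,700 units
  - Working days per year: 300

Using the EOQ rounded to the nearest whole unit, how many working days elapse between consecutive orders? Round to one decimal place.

Optimal lot size Q* = (2 × 45,700 × $246 / $26.9)^½ ≈ 914.25 → Q = 914 units
Cycle time = (working days × Q)/D = (300 × 914) / 45,700 = 6.000 days

6.0 days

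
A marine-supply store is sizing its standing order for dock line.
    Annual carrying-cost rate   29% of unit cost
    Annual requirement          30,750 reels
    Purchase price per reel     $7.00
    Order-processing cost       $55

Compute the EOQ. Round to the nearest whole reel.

1,291 reels

Holding cost per reel per year: H = 29% × $7 = $2.0300
2DS/H = 2·30,750·55/2.03 = 1,666,256.16
EOQ = √1,666,256.16 ≈ 1,290.84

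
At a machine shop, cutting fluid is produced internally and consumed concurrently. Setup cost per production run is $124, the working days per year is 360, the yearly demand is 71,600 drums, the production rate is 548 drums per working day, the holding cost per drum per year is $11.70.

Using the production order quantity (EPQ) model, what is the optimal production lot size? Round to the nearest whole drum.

1,543 drums

Daily demand d = 71,600/360 = 198.889; p = 548; 1 − d/p = 0.63706
EPQ = √(2DS / (H(1 − d/p)))
    = √(2 × 71,600 × 124 / (11.7 × 0.63706)) ≈ 1,543.47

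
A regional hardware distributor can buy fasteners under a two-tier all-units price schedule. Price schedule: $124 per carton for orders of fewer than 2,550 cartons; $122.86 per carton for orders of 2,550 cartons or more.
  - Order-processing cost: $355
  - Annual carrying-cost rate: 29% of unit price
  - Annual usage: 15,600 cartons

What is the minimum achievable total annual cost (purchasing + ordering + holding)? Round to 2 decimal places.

H₁ = 29%×$124 = $35.9600;  H₂ = 29%×$122.86 = $35.6294
EOQ₁ = √(2×15,600×355/35.9600) = 554.99  (< 2,550, feasible at tier 1)
EOQ₂ = √(2×15,600×355/35.6294) = 557.55  (< 2,550 → use Q = 2,550 at tier-2 price)
TC(tier 1 (EOQ₁), Q≈555.0) = $1,954,357.28
TC(tier 2, Q≈2,550.0) = $1,964,215.25
Minimum at tier 1 (EOQ₁): $1,954,357.28

$1,954,357.28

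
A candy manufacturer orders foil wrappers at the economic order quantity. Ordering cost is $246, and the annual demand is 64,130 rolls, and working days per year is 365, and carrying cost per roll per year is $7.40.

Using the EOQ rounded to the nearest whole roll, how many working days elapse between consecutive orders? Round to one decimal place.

11.8 days

Q* = √(2·D·S / H) = √(2·64,130·246 / 7.4) = √4,263,778.4 ≈ 2,064.89 → Q = 2,065 rolls
Cycle time = (working days × Q)/D = (365 × 2,065) / 64,130 = 11.753 days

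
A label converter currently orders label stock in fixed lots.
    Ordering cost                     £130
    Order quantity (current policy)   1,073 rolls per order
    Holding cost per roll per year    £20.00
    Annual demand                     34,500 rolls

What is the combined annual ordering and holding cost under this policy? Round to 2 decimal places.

Annual ordering cost = (D/Q)·S = (34,500/1,073) × 130 = £4,179.87
Annual holding cost  = (Q/2)·H = (1,073/2) × 20 = £10,730.00
Total = £4,179.87 + £10,730.00 = £14,909.87

£14,909.87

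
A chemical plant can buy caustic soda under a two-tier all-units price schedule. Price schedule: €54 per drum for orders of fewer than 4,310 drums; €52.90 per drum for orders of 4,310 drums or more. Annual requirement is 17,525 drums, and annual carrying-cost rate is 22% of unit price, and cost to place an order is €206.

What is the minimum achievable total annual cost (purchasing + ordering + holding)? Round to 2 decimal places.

H₁ = 22%×€54 = €11.8800;  H₂ = 22%×€52.90 = €11.6380
EOQ₁ = √(2×17,525×206/11.8800) = 779.60  (< 4,310, feasible at tier 1)
EOQ₂ = √(2×17,525×206/11.6380) = 787.66  (< 4,310 → use Q = 4,310 at tier-2 price)
TC(tier 1 (EOQ₁), Q≈779.6) = €955,611.60
TC(tier 2, Q≈4,310.0) = €952,990.01
Minimum at tier 2: €952,990.01

€952,990.01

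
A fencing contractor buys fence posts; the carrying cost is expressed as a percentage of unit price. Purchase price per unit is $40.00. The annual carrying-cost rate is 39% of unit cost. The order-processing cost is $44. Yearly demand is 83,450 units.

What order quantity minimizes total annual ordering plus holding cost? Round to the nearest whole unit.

686 units

Holding cost per unit per year: H = 39% × $40 = $15.6000
Q* = √(2·D·S / H) = √(2·83,450·44 / 15.6) = √470,743.6 ≈ 686.11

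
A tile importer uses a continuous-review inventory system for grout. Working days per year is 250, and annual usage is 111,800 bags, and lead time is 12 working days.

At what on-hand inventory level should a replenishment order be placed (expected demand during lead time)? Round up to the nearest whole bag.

Daily demand d = 111,800 / 250 = 447.200 bags/day
Demand during lead time = 447.200 × 12 = 5,366.40
Reorder point = 5,366.40 → round up

5,367 bags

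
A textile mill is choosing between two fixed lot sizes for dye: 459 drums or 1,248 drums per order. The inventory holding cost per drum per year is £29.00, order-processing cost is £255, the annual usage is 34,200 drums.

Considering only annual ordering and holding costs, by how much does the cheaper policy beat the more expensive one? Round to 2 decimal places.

TC(Q) = (D/Q)S + (Q/2)H
TC(459) = (34,200/459)×255 + (459/2)×29 = £25,655.50
TC(1,248) = (34,200/1,248)×255 + (1,248/2)×29 = £25,083.98
Lots of 1,248 are cheaper by £571.52.

£571.52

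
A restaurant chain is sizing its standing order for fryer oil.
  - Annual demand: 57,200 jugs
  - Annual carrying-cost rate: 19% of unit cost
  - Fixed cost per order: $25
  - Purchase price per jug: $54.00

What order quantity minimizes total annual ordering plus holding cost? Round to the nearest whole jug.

528 jugs

Carrying cost H = $54 × 19% = $10.2600/jug/yr
2DS/H = 2·57,200·25/10.26 = 278,752.44
EOQ = √278,752.44 ≈ 527.97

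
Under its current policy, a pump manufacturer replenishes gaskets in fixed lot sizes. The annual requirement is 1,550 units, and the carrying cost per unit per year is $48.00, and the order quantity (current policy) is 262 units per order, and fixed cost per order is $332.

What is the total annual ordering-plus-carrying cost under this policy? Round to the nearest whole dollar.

Ordering: D/Q × S = 1,550/262 × $332 = $1,964.12
Holding:  Q/2 × H = 262/2 × $48 = $6,288.00
Total = $1,964.12 + $6,288.00 = $8,252.12

$8,252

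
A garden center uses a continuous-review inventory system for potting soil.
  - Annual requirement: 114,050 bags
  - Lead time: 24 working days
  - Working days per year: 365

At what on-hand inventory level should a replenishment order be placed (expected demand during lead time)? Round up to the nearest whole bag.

Daily demand d = 114,050 / 365 = 312.466 bags/day
Demand during lead time = 312.466 × 24 = 7,499.18
Reorder point = 7,499.18 → round up

7,500 bags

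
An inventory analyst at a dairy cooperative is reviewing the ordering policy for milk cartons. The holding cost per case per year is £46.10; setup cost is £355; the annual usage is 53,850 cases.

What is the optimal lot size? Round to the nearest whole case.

911 cases

Q* = √(2·D·S / H) = √(2·53,850·355 / 46.1) = √829,360.1 ≈ 910.69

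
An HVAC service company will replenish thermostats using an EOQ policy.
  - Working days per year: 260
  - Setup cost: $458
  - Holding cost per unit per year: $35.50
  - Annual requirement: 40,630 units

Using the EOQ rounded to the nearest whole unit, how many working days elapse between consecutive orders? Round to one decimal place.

EOQ = √(2DS/H) = √(2 × 40,630 × 458 / 35.5)
    = √(1,048,368.45) ≈ 1,023.90 → Q = 1,024 units
T = Q/D × 260 days = 1,024/40,630 × 260 = 6.553 days

6.6 days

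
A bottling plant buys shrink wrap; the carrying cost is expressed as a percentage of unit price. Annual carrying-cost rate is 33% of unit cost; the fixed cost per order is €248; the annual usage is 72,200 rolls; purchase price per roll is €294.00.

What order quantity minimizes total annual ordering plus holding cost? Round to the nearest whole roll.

608 rolls

Carrying cost H = €294 × 33% = €97.0200/roll/yr
Q* = √(2·D·S / H) = √(2·72,200·248 / 97.02) = √369,111.5 ≈ 607.55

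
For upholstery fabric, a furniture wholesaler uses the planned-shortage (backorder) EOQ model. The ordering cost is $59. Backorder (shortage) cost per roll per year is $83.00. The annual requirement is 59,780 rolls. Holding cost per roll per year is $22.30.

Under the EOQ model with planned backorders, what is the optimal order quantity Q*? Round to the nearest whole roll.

Basic EOQ = √(2·59,780·59/22.3) = 562.427
Backorder adjustment √((H+b)/b) = √((22.3+83)/83) = 1.1264
Q* = 562.427 × 1.1264 ≈ 633.49

633 rolls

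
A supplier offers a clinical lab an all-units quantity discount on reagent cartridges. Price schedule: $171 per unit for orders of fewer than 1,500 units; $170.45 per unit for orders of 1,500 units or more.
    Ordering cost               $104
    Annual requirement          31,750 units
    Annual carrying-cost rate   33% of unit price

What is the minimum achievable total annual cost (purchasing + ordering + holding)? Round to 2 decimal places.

H₁ = 33%×$171 = $56.4300;  H₂ = 33%×$170.45 = $56.2485
EOQ₁ = √(2×31,750×104/56.4300) = 342.10  (< 1,500, feasible at tier 1)
EOQ₂ = √(2×31,750×104/56.2485) = 342.65  (< 1,500 → use Q = 1,500 at tier-2 price)
TC(tier 1 (EOQ₁), Q≈342.1) = $5,448,554.50
TC(tier 2, Q≈1,500.0) = $5,456,175.21
Minimum at tier 1 (EOQ₁): $5,448,554.50

$5,448,554.50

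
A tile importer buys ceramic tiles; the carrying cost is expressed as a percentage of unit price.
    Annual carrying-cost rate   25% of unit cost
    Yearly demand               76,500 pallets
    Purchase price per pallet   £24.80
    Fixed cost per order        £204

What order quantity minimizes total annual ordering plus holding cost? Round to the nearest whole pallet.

2,244 pallets

Holding cost per pallet per year: H = 25% × £24.8 = £6.2000
2DS/H = 2·76,500·204/6.2 = 5,034,193.55
EOQ = √5,034,193.55 ≈ 2,243.70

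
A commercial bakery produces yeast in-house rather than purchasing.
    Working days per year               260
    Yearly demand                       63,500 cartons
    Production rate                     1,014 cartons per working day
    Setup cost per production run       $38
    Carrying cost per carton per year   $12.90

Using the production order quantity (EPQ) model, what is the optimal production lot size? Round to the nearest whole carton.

d = 63,500/260 = 244.2308 cartons/day;  effective holding cost H(1 − d/p) = 12.9·(1 − 244.2308/1014) = 9.79292
Q* = √(2DS / H_eff) = √(2·63,500·38 / 9.79292) ≈ 702.00

702 cartons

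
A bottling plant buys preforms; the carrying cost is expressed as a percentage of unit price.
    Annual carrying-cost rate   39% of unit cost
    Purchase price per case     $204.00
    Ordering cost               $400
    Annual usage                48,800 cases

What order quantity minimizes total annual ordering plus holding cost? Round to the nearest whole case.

Carrying cost H = $204 × 39% = $79.5600/case/yr
2DS/H = 2·48,800·400/79.56 = 490,698.84
EOQ = √490,698.84 ≈ 700.50

700 cases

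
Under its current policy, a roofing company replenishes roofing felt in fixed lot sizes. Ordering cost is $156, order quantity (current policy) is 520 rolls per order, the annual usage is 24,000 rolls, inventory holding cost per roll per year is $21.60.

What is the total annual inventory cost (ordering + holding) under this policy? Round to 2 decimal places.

Annual ordering cost = (D/Q)·S = (24,000/520) × 156 = $7,200.00
Annual holding cost  = (Q/2)·H = (520/2) × 21.6 = $5,616.00
Total = $7,200.00 + $5,616.00 = $12,816.00

$12,816.00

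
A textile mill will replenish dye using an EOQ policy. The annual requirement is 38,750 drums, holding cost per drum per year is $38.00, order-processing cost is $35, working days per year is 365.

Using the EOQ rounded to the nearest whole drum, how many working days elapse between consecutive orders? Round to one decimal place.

2.5 days

EOQ = √(2DS/H) = √(2 × 38,750 × 35 / 38)
    = √(71,381.58) ≈ 267.17 → Q = 267 drums
Days between orders = 365 / (D/Q) = 365 / 145.131 ≈ 2.515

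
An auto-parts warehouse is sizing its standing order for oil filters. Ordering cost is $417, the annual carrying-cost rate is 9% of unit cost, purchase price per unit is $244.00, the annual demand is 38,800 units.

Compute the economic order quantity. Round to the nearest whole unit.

1,214 units

Holding cost per unit per year: H = 9% × $244 = $21.9600
EOQ = √(2DS/H) = √(2 × 38,800 × 417 / 21.96)
    = √(1,473,551.91) ≈ 1,213.90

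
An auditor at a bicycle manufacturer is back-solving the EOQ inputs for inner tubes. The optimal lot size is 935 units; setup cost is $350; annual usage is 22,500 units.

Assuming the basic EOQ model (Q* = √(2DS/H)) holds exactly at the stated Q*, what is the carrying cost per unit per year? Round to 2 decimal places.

EOQ relation: Q² = 2DS/H, so rearrange for the unknown.
H = 2DS / Q² = 2 × 22,500 × 350 / 935² = 18.0160

$18.02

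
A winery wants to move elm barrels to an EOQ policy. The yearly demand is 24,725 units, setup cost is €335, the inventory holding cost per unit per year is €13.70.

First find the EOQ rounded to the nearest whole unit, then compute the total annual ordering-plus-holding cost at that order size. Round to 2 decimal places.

Q* = √(2·D·S / H) = √(2·24,725·335 / 13.7) = √1,209,178.8 ≈ 1,099.63 → Q = 1,100 units
Orders/yr = 24,725/1,100 = 22.477; ordering cost = 22.477 × €335 = €7,529.89
Average inventory = 1,100/2 = 550; holding cost = 550 × €13.7 = €7,535.00
Total = €7,529.89 + €7,535.00 = €15,064.89

€15,064.89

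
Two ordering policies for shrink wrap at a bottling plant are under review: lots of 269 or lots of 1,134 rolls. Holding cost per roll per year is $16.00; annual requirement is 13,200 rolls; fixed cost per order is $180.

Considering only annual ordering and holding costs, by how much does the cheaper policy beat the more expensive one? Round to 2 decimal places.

$182.52

TC(Q) = (D/Q)S + (Q/2)H
TC(269) = (13,200/269)×180 + (269/2)×16 = $10,984.71
TC(1,134) = (13,200/1,134)×180 + (1,134/2)×16 = $11,167.24
Cheaper: Q = 269.  Difference = $182.52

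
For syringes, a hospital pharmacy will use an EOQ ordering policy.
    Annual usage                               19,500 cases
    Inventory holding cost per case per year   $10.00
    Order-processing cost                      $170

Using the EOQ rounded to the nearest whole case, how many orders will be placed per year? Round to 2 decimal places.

2DS/H = 2·19,500·170/10 = 663,000.00
EOQ = √663,000.00 ≈ 814.25 → Q = 814
Orders per year = D/Q = 19,500 / 814 = 23.956

23.96 orders per year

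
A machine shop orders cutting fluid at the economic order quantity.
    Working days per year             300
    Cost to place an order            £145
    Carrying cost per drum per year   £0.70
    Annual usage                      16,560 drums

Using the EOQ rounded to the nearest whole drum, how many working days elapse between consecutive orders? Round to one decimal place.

47.4 days

EOQ = √(2DS/H) = √(2 × 16,560 × 145 / 0.7)
    = √(6,860,571.43) ≈ 2,619.27 → Q = 2,619 drums
Days between orders = 300 / (D/Q) = 300 / 6.323 ≈ 47.446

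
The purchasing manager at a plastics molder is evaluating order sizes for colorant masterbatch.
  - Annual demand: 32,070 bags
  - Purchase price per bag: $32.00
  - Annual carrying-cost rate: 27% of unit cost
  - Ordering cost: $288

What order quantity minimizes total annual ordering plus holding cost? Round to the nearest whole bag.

Carrying cost H = $32 × 27% = $8.6400/bag/yr
2DS/H = 2·32,070·288/8.64 = 2,138,000.00
EOQ = √2,138,000.00 ≈ 1,462.19

1,462 bags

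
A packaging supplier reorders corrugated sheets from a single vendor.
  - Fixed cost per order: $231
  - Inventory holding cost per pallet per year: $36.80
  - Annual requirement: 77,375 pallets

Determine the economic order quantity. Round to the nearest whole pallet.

EOQ = √(2DS/H) = √(2 × 77,375 × 231 / 36.8)
    = √(971,392.66) ≈ 985.59

986 pallets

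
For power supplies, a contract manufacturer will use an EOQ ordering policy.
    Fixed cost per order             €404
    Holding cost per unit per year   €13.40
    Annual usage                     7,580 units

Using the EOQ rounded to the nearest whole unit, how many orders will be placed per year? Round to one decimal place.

2DS/H = 2·7,580·404/13.4 = 457,062.69
EOQ = √457,062.69 ≈ 676.06 → Q = 676
N = D/Q = 7,580/676 ≈ 11.213 orders/yr

11.2 orders per year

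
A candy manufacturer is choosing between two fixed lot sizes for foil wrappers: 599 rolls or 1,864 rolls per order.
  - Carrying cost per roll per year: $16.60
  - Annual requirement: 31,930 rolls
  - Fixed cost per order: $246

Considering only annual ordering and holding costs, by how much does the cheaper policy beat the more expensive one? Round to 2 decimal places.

Annual cost at Q: ordering D·S/Q plus holding Q·H/2.
TC(599) = (31,930/599)×246 + (599/2)×16.6 = $18,084.86
TC(1,864) = (31,930/1,864)×246 + (1,864/2)×16.6 = $19,685.14
Cheaper: Q = 599.  Difference = $1,600.28

$1,600.28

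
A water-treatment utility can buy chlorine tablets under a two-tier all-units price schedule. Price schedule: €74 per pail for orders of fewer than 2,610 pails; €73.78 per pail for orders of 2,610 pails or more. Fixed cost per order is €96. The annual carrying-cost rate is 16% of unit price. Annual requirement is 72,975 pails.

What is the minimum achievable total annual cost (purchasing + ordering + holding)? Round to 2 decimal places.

€5,402,184.90

H₁ = 16%×€74 = €11.8400;  H₂ = 16%×€73.78 = €11.8048
EOQ₁ = √(2×72,975×96/11.8400) = 1,087.83  (< 2,610, feasible at tier 1)
EOQ₂ = √(2×72,975×96/11.8048) = 1,089.45  (< 2,610 → use Q = 2,610 at tier-2 price)
TC(tier 1 (EOQ₁), Q≈1,087.8) = €5,413,029.93
TC(tier 2, Q≈2,610.0) = €5,402,184.90
Minimum at tier 2: €5,402,184.90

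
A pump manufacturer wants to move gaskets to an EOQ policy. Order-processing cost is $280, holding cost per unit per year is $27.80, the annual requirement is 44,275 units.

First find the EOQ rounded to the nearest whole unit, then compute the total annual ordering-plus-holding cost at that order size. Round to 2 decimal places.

Q* = √(2·D·S / H) = √(2·44,275·280 / 27.8) = √891,870.5 ≈ 944.39 → Q = 944 units
Orders/yr = 44,275/944 = 46.901; ordering cost = 46.901 × $280 = $13,132.42
Average inventory = 944/2 = 472; holding cost = 472 × $27.8 = $13,121.60
Total = $13,132.42 + $13,121.60 = $26,254.02

$26,254.02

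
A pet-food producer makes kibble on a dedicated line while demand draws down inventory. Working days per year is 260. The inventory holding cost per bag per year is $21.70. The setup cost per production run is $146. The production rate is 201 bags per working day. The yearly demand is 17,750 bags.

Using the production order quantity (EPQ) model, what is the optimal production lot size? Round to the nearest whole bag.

601 bags

d = 17,750/260 = 68.2692 bags/day;  effective holding cost H(1 − d/p) = 21.7·(1 − 68.2692/201) = 14.32964
Q* = √(2DS / H_eff) = √(2·17,750·146 / 14.32964) ≈ 601.41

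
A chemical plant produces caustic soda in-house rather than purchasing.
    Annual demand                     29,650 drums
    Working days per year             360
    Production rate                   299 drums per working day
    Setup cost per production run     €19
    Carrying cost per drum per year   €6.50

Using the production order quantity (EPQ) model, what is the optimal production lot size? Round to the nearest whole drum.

Daily demand d = 29,650/360 = 82.361; p = 299; 1 − d/p = 0.72454
EPQ = √(2DS / (H(1 − d/p)))
    = √(2 × 29,650 × 19 / (6.5 × 0.72454)) ≈ 489.12

489 drums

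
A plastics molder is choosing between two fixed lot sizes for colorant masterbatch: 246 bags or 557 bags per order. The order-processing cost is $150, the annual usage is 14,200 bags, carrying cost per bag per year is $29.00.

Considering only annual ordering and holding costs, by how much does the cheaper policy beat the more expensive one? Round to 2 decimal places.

$324.98

TC(Q) = (D/Q)S + (Q/2)H
TC(246) = (14,200/246)×150 + (246/2)×29 = $12,225.54
TC(557) = (14,200/557)×150 + (557/2)×29 = $11,900.56
Lots of 557 are cheaper by $324.98.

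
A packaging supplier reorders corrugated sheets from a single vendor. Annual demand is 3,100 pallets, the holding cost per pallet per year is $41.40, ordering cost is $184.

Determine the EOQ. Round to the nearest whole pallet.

166 pallets

Optimal lot size Q* = (2 × 3,100 × $184 / $41.4)^½ ≈ 166.00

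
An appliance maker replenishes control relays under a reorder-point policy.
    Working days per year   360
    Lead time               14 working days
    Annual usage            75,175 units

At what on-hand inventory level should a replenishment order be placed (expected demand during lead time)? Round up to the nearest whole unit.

2,924 units

Daily demand d = 75,175 / 360 = 208.819 units/day
Demand during lead time = 208.819 × 14 = 2,923.47
Reorder point = 2,923.47 → round up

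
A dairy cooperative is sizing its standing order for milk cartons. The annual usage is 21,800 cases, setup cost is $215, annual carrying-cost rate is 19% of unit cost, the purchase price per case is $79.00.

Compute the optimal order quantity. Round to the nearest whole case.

790 cases

Carrying cost H = $79 × 19% = $15.0100/case/yr
EOQ = √(2DS/H) = √(2 × 21,800 × 215 / 15.01)
    = √(624,516.99) ≈ 790.26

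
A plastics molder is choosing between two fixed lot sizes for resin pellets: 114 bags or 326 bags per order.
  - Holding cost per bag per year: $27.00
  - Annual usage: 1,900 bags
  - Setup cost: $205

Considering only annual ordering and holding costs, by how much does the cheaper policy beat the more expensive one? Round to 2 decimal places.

$640.12

Annual cost at Q: ordering D·S/Q plus holding Q·H/2.
TC(114) = (1,900/114)×205 + (114/2)×27 = $4,955.67
TC(326) = (1,900/326)×205 + (326/2)×27 = $5,595.79
Cheaper: Q = 114.  Difference = $640.12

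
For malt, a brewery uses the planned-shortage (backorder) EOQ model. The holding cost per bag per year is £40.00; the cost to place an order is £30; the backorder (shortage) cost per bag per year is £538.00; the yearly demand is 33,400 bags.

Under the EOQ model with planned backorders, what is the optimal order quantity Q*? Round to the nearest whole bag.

232 bags

Q* = √(2DS/H) · √((H + b)/b)
   = √(2 × 33,400 × 30 / 40) · √((40 + 538) / 538)
   = 223.830 × 1.0365 ≈ 232.00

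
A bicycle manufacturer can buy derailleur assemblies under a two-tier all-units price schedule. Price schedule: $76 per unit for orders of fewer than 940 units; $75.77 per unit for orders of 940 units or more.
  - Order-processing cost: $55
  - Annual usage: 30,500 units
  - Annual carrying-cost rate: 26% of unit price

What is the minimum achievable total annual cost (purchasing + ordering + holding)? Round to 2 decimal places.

H₁ = 26%×$76 = $19.7600;  H₂ = 26%×$75.77 = $19.7002
EOQ₁ = √(2×30,500×55/19.7600) = 412.05  (< 940, feasible at tier 1)
EOQ₂ = √(2×30,500×55/19.7002) = 412.68  (< 940 → use Q = 940 at tier-2 price)
TC(tier 1 (EOQ₁), Q≈412.1) = $2,326,142.16
TC(tier 2, Q≈940.0) = $2,322,028.67
Minimum at tier 2: $2,322,028.67

$2,322,028.67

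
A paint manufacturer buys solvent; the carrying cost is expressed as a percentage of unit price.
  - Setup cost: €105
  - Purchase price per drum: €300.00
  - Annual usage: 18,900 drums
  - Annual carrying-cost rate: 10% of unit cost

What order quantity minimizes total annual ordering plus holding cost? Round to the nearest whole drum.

364 drums

Holding cost per drum per year: H = 10% × €300 = €30.0000
Q* = √(2·D·S / H) = √(2·18,900·105 / 30) = √132,300.0 ≈ 363.73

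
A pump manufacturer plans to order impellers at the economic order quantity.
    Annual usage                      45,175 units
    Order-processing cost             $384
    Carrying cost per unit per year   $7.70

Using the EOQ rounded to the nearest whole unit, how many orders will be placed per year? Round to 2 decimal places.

Q* = √(2·D·S / H) = √(2·45,175·384 / 7.7) = √4,505,766.2 ≈ 2,122.68 → Q = 2,123
N = D/Q = 45,175/2,123 ≈ 21.279 orders/yr

21.28 orders per year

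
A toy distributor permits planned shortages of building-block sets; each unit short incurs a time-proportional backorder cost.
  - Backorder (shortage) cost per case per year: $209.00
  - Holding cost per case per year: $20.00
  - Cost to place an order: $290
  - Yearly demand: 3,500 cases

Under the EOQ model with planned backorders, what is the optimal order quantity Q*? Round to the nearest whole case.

Q* = √(2DS/H) · √((H + b)/b)
   = √(2 × 3,500 × 290 / 20) · √((20 + 209) / 209)
   = 318.591 × 1.0468 ≈ 333.49

333 cases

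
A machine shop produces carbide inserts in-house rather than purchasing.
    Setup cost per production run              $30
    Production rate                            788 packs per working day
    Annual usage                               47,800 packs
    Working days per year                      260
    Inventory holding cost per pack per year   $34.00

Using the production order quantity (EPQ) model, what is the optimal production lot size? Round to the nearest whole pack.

332 packs

d = 47,800/260 = 183.8462 packs/day;  effective holding cost H(1 − d/p) = 34·(1 − 183.8462/788) = 26.06755
Q* = √(2DS / H_eff) = √(2·47,800·30 / 26.06755) ≈ 331.70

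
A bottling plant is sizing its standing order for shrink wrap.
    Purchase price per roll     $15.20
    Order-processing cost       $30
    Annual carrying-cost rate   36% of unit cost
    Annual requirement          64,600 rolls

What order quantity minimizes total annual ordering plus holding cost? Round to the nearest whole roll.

842 rolls

Carrying cost H = $15.2 × 36% = $5.4720/roll/yr
Q* = √(2·D·S / H) = √(2·64,600·30 / 5.472) = √708,333.3 ≈ 841.63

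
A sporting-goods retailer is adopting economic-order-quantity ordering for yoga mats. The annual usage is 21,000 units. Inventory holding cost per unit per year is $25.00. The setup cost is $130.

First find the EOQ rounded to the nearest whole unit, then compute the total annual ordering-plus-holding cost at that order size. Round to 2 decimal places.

$11,683.32

Optimal lot size Q* = (2 × 21,000 × $130 / $25)^½ ≈ 467.33 → Q = 467 units
Orders/yr = 21,000/467 = 44.968; ordering cost = 44.968 × $130 = $5,845.82
Average inventory = 467/2 = 233.5; holding cost = 233.5 × $25 = $5,837.50
Total = $5,845.82 + $5,837.50 = $11,683.32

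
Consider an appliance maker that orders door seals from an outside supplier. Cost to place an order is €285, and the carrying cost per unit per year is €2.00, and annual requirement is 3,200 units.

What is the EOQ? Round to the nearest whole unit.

955 units

Q* = √(2·D·S / H) = √(2·3,200·285 / 2) = √912,000.0 ≈ 954.99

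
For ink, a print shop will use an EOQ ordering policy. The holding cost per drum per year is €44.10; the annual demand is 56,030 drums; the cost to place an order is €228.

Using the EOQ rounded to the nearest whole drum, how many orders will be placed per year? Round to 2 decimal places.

2DS/H = 2·56,030·228/44.1 = 579,357.82
EOQ = √579,357.82 ≈ 761.16 → Q = 761
Orders per year = D/Q = 56,030 / 761 = 73.627

73.63 orders per year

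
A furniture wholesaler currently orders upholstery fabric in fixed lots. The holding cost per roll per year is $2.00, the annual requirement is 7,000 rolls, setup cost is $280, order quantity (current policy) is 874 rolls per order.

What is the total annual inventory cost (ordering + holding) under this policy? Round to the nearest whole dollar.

Annual ordering cost = (D/Q)·S = (7,000/874) × 280 = $2,242.56
Annual holding cost  = (Q/2)·H = (874/2) × 2 = $874.00
Total = $2,242.56 + $874.00 = $3,116.56

$3,117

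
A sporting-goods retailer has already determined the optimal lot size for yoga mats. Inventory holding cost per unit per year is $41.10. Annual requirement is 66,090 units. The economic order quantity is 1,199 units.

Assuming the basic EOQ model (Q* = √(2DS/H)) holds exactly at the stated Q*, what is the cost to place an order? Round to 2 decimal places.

From Q* = √(2DS/H) ⇒ Q*² = 2DS/H.
S = Q²H / (2D) = 1,199² × 41.1 / (2 × 66,090) = 447.0071

$447.01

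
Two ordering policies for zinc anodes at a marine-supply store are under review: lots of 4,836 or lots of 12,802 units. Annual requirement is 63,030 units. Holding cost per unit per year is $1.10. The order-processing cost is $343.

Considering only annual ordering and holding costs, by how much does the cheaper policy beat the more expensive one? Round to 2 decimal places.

$1,599.55

Annual cost at Q: ordering D·S/Q plus holding Q·H/2.
TC(4,836) = (63,030/4,836)×343 + (4,836/2)×1.1 = $7,130.29
TC(12,802) = (63,030/12,802)×343 + (12,802/2)×1.1 = $8,729.84
Cheaper: Q = 4,836.  Difference = $1,599.55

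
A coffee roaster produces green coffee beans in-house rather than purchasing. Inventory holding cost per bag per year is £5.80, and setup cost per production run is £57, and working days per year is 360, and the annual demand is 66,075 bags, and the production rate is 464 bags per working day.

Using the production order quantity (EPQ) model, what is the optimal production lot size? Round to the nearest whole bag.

1,466 bags

d = 66,075/360 = 183.5417 bags/day;  effective holding cost H(1 − d/p) = 5.8·(1 − 183.5417/464) = 3.50573
Q* = √(2DS / H_eff) = √(2·66,075·57 / 3.50573) ≈ 1,465.82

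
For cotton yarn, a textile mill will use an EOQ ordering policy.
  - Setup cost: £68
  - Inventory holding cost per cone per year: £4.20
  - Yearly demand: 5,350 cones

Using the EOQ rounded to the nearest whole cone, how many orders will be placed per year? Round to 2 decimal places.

Q* = √(2·D·S / H) = √(2·5,350·68 / 4.2) = √173,238.1 ≈ 416.22 → Q = 416
Orders per year = D/Q = 5,350 / 416 = 12.861

12.86 orders per year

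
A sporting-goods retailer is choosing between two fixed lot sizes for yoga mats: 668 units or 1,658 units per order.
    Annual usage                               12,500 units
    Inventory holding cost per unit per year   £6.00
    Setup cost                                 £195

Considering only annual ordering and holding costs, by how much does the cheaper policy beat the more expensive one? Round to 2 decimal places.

TC(Q) = (D/Q)S + (Q/2)H
TC(668) = (12,500/668)×195 + (668/2)×6 = £5,652.95
TC(1,658) = (12,500/1,658)×195 + (1,658/2)×6 = £6,444.14
|ΔTC| = |£5,652.95 − £6,444.14| = £791.19

£791.19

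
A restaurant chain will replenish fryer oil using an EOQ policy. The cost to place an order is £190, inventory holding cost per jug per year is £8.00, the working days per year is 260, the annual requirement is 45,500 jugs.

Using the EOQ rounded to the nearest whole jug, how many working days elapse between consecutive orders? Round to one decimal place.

8.4 days

EOQ = √(2DS/H) = √(2 × 45,500 × 190 / 8)
    = √(2,161,250.00) ≈ 1,470.12 → Q = 1,470 jugs
Days between orders = 260 / (D/Q) = 260 / 30.952 ≈ 8.400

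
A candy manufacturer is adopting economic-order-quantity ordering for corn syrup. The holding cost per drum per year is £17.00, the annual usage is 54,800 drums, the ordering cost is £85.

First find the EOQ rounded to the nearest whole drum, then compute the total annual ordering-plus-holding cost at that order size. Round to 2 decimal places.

Optimal lot size Q* = (2 × 54,800 × £85 / £17)^½ ≈ 740.27 → Q = 740 drums
Annual ordering cost = (D/Q)·S = (54,800/740) × 85 = £6,294.59
Annual holding cost  = (Q/2)·H = (740/2) × 17 = £6,290.00
Total = £6,294.59 + £6,290.00 = £12,584.59

£12,584.59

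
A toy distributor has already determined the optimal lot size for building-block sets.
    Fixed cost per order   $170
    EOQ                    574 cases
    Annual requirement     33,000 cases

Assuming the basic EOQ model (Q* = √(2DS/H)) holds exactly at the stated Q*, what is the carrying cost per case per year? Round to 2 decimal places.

EOQ relation: Q² = 2DS/H, so rearrange for the unknown.
H = 2DS / Q² = 2 × 33,000 × 170 / 574² = 34.0541

$34.05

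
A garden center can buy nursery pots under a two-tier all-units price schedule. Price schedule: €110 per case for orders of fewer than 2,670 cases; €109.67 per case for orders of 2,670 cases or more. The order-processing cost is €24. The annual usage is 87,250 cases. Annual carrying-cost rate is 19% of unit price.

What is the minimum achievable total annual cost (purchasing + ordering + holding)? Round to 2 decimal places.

H₁ = 19%×€110 = €20.9000;  H₂ = 19%×€109.67 = €20.8373
EOQ₁ = √(2×87,250×24/20.9000) = 447.64  (< 2,670, feasible at tier 1)
EOQ₂ = √(2×87,250×24/20.8373) = 448.31  (< 2,670 → use Q = 2,670 at tier-2 price)
TC(tier 1 (EOQ₁), Q≈447.6) = €9,606,855.70
TC(tier 2, Q≈2,670.0) = €9,597,309.57
Minimum at tier 2: €9,597,309.57

€9,597,309.57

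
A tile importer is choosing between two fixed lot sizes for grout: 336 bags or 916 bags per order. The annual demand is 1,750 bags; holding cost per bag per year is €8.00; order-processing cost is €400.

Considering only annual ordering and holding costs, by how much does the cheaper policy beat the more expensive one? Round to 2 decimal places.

TC(Q) = (D/Q)S + (Q/2)H
TC(336) = (1,750/336)×400 + (336/2)×8 = €3,427.33
TC(916) = (1,750/916)×400 + (916/2)×8 = €4,428.19
Lots of 336 are cheaper by €1,000.86.

€1,000.86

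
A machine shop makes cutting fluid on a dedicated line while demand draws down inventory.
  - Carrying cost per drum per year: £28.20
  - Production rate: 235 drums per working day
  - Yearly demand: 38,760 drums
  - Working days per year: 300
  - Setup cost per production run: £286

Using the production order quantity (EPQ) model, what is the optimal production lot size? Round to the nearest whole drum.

1,321 drums

Daily demand d = 38,760/300 = 129.200; p = 235; 1 − d/p = 0.45021
EPQ = √(2DS / (H(1 − d/p)))
    = √(2 × 38,760 × 286 / (28.2 × 0.45021)) ≈ 1,321.47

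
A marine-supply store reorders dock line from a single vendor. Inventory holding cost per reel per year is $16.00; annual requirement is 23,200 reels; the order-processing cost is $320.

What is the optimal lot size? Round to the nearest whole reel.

963 reels

Optimal lot size Q* = (2 × 23,200 × $320 / $16)^½ ≈ 963.33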